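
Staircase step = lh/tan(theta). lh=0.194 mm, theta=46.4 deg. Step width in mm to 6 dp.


step = 0.194 / tan(46.4) = 0.184744 mm


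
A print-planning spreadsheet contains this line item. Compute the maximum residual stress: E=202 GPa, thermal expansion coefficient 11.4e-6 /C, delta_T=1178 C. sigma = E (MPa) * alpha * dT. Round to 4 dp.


sigma = 202*1000 * 11.4e-6 * 1178 = 2712.6984 MPa


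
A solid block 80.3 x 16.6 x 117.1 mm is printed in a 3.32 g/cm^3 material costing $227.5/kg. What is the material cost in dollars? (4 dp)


V = 80.3 * 16.6 * 117.1 = 156091.958 mm^3 = 156.091958 cm^3
Mass = 156.091958 * 3.32 / 1000 = 0.5182253 kg
Cost = 0.5182253 * 227.5 = 117.8963 $


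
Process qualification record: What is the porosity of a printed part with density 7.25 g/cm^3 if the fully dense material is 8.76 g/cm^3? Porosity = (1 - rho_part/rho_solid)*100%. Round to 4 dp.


Porosity = (1-7.25/8.76)*100 = 17.2374 %


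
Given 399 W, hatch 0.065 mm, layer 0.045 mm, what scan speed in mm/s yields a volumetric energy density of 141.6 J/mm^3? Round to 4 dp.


v = 399 / (141.6*0.065*0.045) = 963.3493 mm/s


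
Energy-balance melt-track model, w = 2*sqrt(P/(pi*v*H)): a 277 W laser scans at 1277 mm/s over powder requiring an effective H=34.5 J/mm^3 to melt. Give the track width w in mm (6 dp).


w = 2*sqrt(277/(pi*1277*34.5)) = 0.089473 mm


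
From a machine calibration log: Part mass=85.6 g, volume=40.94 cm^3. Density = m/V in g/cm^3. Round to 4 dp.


rho = 85.6 / 40.94 = 2.0909 g/cm^3


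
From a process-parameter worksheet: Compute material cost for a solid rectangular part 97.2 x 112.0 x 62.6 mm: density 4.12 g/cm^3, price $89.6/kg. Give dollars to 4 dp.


V = 97.2 * 112.0 * 62.6 = 681488.64 mm^3 = 681.48864 cm^3
Mass = 681.48864 * 4.12 / 1000 = 2.8077332 kg
Cost = 2.8077332 * 89.6 = 251.5729 $


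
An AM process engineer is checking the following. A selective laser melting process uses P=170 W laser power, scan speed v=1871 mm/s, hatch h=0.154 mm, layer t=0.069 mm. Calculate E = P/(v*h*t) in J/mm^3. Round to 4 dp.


E = 170 / (1871*0.154*0.069) = 8.5508 J/mm^3


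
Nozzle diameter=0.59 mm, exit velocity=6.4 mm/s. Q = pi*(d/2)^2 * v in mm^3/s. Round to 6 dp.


A = pi*(0.59/2)^2 = 0.2733971 mm^2
Q = 0.2733971 * 6.4 = 1.749741 mm^3/s


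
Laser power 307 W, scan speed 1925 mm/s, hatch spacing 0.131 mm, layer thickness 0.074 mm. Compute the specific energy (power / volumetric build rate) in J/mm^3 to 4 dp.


Build rate = 1925 * 0.131 * 0.074 = 18.66095 mm^3/s
SE = 307 / 18.66095 = 16.4515 J/mm^3


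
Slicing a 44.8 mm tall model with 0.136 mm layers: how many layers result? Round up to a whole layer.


Layers = ceil(44.8/0.136) = 330


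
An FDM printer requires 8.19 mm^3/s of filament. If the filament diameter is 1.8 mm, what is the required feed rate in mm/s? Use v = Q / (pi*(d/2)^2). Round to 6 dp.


A = pi*(1.8/2)^2 = 2.54469
v = 8.19 / 2.54469 = 3.218467 mm/s


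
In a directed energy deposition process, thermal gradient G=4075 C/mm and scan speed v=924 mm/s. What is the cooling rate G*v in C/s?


CR = 4075 * 924 = 3765300 C/s


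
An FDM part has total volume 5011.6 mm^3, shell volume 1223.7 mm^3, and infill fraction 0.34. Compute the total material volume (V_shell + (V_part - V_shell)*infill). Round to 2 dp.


V_infill = (5011.6 - 1223.7) * 0.34 = 1287.89
V_total = 1223.7 + 1287.89 = 2511.59 mm^3


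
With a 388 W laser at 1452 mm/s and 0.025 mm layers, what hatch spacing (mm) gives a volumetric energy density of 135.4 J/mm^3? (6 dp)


h = 388 / (135.4*1452*0.025) = 0.078942 mm


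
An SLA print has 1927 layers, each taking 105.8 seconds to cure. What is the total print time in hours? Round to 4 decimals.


t = 1927 * 105.8 / 3600 = 56.6324 hrs


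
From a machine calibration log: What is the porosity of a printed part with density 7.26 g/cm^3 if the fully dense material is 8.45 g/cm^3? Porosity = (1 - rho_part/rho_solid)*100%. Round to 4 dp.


Porosity = (1-7.26/8.45)*100 = 14.0828 %


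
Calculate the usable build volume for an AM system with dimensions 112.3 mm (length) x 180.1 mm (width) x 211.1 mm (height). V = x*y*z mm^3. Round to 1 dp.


V = 112.3 * 180.1 * 211.1 = 4269546.1 mm^3


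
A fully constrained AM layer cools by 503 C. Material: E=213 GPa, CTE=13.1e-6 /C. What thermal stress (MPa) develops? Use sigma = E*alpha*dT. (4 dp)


sigma = 213*1000 * 13.1e-6 * 503 = 1403.5209 MPa


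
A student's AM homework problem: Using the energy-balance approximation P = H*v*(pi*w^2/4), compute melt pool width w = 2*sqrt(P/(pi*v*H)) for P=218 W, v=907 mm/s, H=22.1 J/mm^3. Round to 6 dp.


w = 2*sqrt(218/(pi*907*22.1)) = 0.117675 mm


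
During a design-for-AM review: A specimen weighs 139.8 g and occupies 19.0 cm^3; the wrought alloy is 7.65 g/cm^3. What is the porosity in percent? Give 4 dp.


rho_part = 139.8 / 19.0 = 7.35789474 g/cm^3
Porosity = (1 - 7.35789474/7.65)*100 = 3.8184 %


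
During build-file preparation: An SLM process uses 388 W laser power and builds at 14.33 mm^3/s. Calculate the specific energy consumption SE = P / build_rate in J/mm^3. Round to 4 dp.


SE = 388 / 14.33 = 27.0761 J/mm^3


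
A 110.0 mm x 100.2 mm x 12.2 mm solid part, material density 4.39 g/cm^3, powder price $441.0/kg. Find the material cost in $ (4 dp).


V = 110.0 * 100.2 * 12.2 = 134468.4 mm^3 = 134.4684 cm^3
Mass = 134.4684 * 4.39 / 1000 = 0.59031628 kg
Cost = 0.59031628 * 441.0 = 260.3295 $


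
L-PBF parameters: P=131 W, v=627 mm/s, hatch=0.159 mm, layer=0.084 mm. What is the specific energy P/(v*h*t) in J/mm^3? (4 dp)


Build rate = 627 * 0.159 * 0.084 = 8.374212 mm^3/s
SE = 131 / 8.374212 = 15.6433 J/mm^3


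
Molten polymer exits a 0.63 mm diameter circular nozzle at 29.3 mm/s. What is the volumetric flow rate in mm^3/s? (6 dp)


A = pi*(0.63/2)^2 = 0.31172453 mm^2
Q = 0.31172453 * 29.3 = 9.133529 mm^3/s


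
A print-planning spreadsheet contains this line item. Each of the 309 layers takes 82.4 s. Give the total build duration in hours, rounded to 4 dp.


t = 309 * 82.4 / 3600 = 7.0727 hrs


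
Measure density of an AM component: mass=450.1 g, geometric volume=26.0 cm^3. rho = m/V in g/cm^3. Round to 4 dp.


rho = 450.1 / 26.0 = 17.3115 g/cm^3


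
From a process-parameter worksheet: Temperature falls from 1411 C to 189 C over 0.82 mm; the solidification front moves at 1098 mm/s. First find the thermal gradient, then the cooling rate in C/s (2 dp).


G = (1411-189)/0.82 = 1490.24390244 C/mm
CR = 1490.24390244 * 1098 = 1636287.8 C/s


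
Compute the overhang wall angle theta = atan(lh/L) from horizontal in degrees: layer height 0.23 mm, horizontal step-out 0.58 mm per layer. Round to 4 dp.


angle = atan(0.23/0.58) = 21.6309 degrees


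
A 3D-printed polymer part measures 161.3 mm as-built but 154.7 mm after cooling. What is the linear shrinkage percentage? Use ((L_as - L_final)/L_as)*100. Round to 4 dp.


Shrinkage = ((161.3-154.7)/161.3)*100 = 4.0918 %


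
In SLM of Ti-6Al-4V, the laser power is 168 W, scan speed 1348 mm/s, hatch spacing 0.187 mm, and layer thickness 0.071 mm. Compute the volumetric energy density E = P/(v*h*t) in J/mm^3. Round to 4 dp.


E = 168 / (1348*0.187*0.071) = 9.3868 J/mm^3


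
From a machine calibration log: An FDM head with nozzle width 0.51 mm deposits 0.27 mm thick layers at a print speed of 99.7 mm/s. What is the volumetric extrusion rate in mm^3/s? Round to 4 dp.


Rate = 0.51 * 0.27 * 99.7 = 13.7287 mm^3/s


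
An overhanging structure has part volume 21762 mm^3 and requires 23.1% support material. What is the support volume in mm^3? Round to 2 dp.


V_support = 21762 * 0.231 = 5027.02 mm^3


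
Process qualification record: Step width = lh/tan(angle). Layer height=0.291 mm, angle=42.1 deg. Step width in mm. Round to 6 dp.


step = 0.291 / tan(42.1) = 0.322056 mm


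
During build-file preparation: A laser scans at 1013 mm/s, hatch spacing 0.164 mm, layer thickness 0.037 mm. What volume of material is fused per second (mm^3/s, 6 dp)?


Rate = 1013 * 0.164 * 0.037 = 6.146884 mm^3/s


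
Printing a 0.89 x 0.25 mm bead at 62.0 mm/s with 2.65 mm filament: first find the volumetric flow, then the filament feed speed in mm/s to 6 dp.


Q = 0.89 * 0.25 * 62.0 = 13.795 mm^3/s
A_fil = pi*(2.65/2)^2 = 5.5154586 mm^2
v_feed = 13.795 / 5.5154586 = 2.501152 mm/s


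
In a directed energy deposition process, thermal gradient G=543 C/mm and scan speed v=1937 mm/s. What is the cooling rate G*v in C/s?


CR = 543 * 1937 = 1051791 C/s


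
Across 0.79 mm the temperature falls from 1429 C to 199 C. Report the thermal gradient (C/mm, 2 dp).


G = (1429-199)/0.79 = 1556.96 C/mm


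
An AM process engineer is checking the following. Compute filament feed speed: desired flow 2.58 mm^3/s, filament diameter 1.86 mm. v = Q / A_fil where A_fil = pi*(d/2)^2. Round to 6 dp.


A = pi*(1.86/2)^2 = 2.717163
v = 2.58 / 2.717163 = 0.94952 mm/s


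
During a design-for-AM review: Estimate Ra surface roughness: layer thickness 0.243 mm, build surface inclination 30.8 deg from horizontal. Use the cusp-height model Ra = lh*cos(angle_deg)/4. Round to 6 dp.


Ra = 0.243 * cos(30.8) / 4 = 0.052182 mm


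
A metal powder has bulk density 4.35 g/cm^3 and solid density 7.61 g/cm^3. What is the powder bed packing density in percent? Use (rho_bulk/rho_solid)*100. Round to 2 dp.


Packing = (4.35/7.61)*100 = 57.16 %


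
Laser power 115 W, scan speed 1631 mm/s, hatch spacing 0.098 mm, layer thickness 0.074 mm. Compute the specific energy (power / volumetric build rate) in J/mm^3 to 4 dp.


Build rate = 1631 * 0.098 * 0.074 = 11.828012 mm^3/s
SE = 115 / 11.828012 = 9.7227 J/mm^3


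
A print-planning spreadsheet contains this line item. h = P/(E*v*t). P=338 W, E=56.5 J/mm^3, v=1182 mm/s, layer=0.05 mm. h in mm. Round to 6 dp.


h = 338 / (56.5*1182*0.05) = 0.101223 mm


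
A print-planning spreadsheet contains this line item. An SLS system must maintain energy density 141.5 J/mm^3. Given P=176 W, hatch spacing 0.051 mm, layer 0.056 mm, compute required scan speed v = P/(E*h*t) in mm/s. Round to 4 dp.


v = 176 / (141.5*0.051*0.056) = 435.5099 mm/s


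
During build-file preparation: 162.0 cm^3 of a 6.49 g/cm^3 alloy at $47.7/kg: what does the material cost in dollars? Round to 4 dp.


Mass = 162.0*6.49/1000 = 1.05138 kg
Cost = 1.05138 * 47.7 = 50.1508 $


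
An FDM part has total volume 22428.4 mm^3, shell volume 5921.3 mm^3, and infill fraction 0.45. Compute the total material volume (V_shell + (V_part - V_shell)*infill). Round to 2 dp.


V_infill = (22428.4 - 5921.3) * 0.45 = 7428.2
V_total = 5921.3 + 7428.2 = 13349.5 mm^3


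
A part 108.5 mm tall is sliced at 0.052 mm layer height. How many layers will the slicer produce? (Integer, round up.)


Layers = ceil(108.5/0.052) = 2087


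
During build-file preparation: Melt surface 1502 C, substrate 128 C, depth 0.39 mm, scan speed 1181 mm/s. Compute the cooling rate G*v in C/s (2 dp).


G = (1502-128)/0.39 = 3523.07692308 C/mm
CR = 3523.07692308 * 1181 = 4160753.85 C/s


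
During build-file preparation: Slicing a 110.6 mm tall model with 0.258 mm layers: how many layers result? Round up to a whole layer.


Layers = ceil(110.6/0.258) = 429


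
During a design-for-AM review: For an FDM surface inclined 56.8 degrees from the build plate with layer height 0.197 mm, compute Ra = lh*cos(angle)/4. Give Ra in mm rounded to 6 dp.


Ra = 0.197 * cos(56.8) / 4 = 0.026967 mm


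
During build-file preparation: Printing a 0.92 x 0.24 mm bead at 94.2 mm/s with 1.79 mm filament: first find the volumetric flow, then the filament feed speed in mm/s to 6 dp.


Q = 0.92 * 0.24 * 94.2 = 20.79936 mm^3/s
A_fil = pi*(1.79/2)^2 = 2.51649426 mm^2
v_feed = 20.79936 / 2.51649426 = 8.265213 mm/s


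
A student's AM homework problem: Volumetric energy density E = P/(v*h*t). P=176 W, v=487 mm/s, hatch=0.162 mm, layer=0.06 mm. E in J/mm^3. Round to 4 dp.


E = 176 / (487*0.162*0.06) = 37.1807 J/mm^3


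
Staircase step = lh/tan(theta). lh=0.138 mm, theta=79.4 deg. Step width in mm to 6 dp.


step = 0.138 / tan(79.4) = 0.025826 mm


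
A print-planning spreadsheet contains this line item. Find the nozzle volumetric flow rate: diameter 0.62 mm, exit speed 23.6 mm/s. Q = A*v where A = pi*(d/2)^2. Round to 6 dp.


A = pi*(0.62/2)^2 = 0.30190705 mm^2
Q = 0.30190705 * 23.6 = 7.125006 mm^3/s


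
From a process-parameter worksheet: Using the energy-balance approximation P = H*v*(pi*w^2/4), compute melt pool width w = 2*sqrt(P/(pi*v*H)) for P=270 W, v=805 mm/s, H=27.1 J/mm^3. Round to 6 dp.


w = 2*sqrt(270/(pi*805*27.1)) = 0.125532 mm


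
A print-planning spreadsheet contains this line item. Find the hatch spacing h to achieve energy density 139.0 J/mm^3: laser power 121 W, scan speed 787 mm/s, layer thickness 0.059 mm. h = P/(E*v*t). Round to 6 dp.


h = 121 / (139.0*787*0.059) = 0.018748 mm


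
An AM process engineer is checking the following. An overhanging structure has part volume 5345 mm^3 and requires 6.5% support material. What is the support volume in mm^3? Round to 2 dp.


V_support = 5345 * 0.065 = 347.43 mm^3


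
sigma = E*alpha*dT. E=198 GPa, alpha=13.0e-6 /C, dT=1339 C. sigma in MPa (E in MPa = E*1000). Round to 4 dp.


sigma = 198*1000 * 13.0e-6 * 1339 = 3446.586 MPa


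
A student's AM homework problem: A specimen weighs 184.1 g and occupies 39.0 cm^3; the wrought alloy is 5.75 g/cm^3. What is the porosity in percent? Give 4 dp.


rho_part = 184.1 / 39.0 = 4.72051282 g/cm^3
Porosity = (1 - 4.72051282/5.75)*100 = 17.9041 %


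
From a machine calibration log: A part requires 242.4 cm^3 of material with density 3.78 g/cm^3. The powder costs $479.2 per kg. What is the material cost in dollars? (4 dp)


Mass = 242.4*3.78/1000 = 0.916272 kg
Cost = 0.916272 * 479.2 = 439.0775 $


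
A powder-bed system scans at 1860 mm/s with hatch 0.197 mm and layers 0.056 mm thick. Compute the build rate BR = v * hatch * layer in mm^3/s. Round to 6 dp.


Rate = 1860 * 0.197 * 0.056 = 20.51952 mm^3/s


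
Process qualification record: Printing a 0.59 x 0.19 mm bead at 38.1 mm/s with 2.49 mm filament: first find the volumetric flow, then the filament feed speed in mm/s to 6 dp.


Q = 0.59 * 0.19 * 38.1 = 4.27101 mm^3/s
A_fil = pi*(2.49/2)^2 = 4.86954715 mm^2
v_feed = 4.27101 / 4.86954715 = 0.877086 mm/s


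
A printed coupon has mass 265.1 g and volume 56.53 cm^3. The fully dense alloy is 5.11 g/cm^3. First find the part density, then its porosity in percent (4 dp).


rho_part = 265.1 / 56.53 = 4.68954537 g/cm^3
Porosity = (1 - 4.68954537/5.11)*100 = 8.2281 %


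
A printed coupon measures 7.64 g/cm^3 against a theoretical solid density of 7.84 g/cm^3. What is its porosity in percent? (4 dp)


Porosity = (1-7.64/7.84)*100 = 2.551 %


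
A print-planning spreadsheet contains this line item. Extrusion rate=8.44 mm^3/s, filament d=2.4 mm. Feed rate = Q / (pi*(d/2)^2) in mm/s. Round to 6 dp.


A = pi*(2.4/2)^2 = 4.523893
v = 8.44 / 4.523893 = 1.86565 mm/s


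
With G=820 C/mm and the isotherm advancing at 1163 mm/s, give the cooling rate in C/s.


CR = 820 * 1163 = 953660 C/s


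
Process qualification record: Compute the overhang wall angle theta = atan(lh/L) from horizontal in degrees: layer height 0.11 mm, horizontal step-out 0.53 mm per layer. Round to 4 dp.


angle = atan(0.11/0.53) = 11.7251 degrees


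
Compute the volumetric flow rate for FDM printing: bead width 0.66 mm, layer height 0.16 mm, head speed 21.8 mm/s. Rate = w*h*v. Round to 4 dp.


Rate = 0.66 * 0.16 * 21.8 = 2.3021 mm^3/s


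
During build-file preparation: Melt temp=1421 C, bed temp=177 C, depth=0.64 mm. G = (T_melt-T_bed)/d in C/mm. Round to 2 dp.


G = (1421-177)/0.64 = 1943.75 C/mm


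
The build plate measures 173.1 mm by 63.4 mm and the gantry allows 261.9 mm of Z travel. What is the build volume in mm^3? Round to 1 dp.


V = 173.1 * 63.4 * 261.9 = 2874232.0 mm^3


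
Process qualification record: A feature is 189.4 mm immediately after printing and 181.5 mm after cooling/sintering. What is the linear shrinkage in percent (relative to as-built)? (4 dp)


Shrinkage = ((189.4-181.5)/189.4)*100 = 4.1711 %


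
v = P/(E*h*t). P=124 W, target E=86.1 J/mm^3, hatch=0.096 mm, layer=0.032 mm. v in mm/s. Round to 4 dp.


v = 124 / (86.1*0.096*0.032) = 468.8105 mm/s


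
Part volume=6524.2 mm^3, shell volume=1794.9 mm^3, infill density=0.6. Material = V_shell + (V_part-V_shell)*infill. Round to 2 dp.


V_infill = (6524.2 - 1794.9) * 0.6 = 2837.58
V_total = 1794.9 + 2837.58 = 4632.48 mm^3


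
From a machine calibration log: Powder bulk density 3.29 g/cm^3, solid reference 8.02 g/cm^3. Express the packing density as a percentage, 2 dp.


Packing = (3.29/8.02)*100 = 41.02 %


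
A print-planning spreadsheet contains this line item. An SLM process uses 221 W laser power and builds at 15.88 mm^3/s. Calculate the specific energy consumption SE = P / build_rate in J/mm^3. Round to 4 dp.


SE = 221 / 15.88 = 13.9169 J/mm^3


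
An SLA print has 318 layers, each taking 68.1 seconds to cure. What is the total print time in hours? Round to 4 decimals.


t = 318 * 68.1 / 3600 = 6.0155 hrs


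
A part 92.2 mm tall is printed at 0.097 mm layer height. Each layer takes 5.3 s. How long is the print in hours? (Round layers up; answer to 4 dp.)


Layers = ceil(92.2/0.097) = 951
t = 951 * 5.3 / 3600 = 1.4001 hrs


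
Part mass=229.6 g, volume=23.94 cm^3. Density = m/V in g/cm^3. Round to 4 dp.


rho = 229.6 / 23.94 = 9.5906 g/cm^3


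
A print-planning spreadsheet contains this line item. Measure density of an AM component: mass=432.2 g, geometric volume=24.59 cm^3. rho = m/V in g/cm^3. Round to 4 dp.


rho = 432.2 / 24.59 = 17.5763 g/cm^3


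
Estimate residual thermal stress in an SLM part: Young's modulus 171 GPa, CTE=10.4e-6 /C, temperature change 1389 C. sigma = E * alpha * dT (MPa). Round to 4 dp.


sigma = 171*1000 * 10.4e-6 * 1389 = 2470.1976 MPa


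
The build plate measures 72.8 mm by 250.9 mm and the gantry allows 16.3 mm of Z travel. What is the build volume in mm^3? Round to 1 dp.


V = 72.8 * 250.9 * 16.3 = 297728.0 mm^3


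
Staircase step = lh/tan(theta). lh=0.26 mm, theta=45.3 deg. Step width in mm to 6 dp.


step = 0.26 / tan(45.3) = 0.257291 mm


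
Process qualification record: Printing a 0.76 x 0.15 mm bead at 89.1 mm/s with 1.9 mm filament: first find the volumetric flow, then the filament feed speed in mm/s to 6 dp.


Q = 0.76 * 0.15 * 89.1 = 10.1574 mm^3/s
A_fil = pi*(1.9/2)^2 = 2.83528737 mm^2
v_feed = 10.1574 / 2.83528737 = 3.582494 mm/s


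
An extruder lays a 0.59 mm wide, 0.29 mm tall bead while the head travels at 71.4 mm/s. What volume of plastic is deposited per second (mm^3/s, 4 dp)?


Rate = 0.59 * 0.29 * 71.4 = 12.2165 mm^3/s


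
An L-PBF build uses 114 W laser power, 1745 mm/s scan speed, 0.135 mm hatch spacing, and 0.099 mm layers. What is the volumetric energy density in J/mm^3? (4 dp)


E = 114 / (1745*0.135*0.099) = 4.8881 J/mm^3


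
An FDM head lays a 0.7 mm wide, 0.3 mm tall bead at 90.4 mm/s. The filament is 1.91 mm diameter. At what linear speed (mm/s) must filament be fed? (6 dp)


Q = 0.7 * 0.3 * 90.4 = 18.984 mm^3/s
A_fil = pi*(1.91/2)^2 = 2.86521104 mm^2
v_feed = 18.984 / 2.86521104 = 6.62569 mm/s


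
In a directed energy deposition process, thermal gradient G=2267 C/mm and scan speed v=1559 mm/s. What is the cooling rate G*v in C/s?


CR = 2267 * 1559 = 3534253 C/s


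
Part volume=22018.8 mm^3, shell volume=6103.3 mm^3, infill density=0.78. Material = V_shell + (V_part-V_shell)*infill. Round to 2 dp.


V_infill = (22018.8 - 6103.3) * 0.78 = 12414.09
V_total = 6103.3 + 12414.09 = 18517.39 mm^3


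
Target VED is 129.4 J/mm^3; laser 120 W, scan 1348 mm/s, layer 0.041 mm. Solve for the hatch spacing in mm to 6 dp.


h = 120 / (129.4*1348*0.041) = 0.016779 mm


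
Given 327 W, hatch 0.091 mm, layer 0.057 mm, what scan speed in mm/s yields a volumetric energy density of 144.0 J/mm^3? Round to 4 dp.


v = 327 / (144.0*0.091*0.057) = 437.7932 mm/s


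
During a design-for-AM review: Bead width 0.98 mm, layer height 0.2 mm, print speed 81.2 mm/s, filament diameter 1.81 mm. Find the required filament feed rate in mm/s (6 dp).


Q = 0.98 * 0.2 * 81.2 = 15.9152 mm^3/s
A_fil = pi*(1.81/2)^2 = 2.57304292 mm^2
v_feed = 15.9152 / 2.57304292 = 6.185361 mm/s


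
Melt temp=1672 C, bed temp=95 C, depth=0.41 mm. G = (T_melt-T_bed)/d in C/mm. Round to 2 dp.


G = (1672-95)/0.41 = 3846.34 C/mm


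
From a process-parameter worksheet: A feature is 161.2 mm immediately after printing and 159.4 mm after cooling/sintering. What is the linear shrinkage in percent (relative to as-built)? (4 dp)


Shrinkage = ((161.2-159.4)/161.2)*100 = 1.1166 %


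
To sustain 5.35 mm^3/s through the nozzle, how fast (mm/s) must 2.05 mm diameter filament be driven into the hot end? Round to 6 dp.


A = pi*(2.05/2)^2 = 3.300636
v = 5.35 / 3.300636 = 1.6209 mm/s


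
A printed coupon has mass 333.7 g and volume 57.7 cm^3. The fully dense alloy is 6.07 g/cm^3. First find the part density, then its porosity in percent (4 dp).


rho_part = 333.7 / 57.7 = 5.78336222 g/cm^3
Porosity = (1 - 5.78336222/6.07)*100 = 4.7222 %


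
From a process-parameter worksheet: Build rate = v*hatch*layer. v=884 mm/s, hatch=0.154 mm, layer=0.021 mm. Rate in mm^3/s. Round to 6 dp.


Rate = 884 * 0.154 * 0.021 = 2.858856 mm^3/s


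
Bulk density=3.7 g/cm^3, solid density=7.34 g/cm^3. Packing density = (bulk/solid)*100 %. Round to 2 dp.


Packing = (3.7/7.34)*100 = 50.41 %


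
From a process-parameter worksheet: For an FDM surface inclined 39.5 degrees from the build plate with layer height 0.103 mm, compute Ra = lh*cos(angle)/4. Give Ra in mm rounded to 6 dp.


Ra = 0.103 * cos(39.5) / 4 = 0.019869 mm


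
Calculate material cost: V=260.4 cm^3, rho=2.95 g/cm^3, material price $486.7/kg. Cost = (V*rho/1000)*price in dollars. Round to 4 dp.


Mass = 260.4*2.95/1000 = 0.76818 kg
Cost = 0.76818 * 486.7 = 373.8732 $


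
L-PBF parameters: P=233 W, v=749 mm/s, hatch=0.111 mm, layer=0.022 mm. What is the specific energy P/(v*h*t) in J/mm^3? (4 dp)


Build rate = 749 * 0.111 * 0.022 = 1.829058 mm^3/s
SE = 233 / 1.829058 = 127.388 J/mm^3


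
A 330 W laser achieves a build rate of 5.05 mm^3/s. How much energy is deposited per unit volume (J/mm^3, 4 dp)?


SE = 330 / 5.05 = 65.3465 J/mm^3


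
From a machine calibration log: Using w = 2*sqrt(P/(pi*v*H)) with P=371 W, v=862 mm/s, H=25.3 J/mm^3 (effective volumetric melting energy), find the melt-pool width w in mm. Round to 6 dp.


w = 2*sqrt(371/(pi*862*25.3)) = 0.147173 mm


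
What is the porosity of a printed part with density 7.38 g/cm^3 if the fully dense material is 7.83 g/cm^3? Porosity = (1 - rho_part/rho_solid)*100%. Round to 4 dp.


Porosity = (1-7.38/7.83)*100 = 5.7471 %


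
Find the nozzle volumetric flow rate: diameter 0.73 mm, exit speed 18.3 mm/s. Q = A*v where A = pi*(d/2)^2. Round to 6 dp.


A = pi*(0.73/2)^2 = 0.41853868 mm^2
Q = 0.41853868 * 18.3 = 7.659258 mm^3/s


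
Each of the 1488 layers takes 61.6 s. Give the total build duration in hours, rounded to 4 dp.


t = 1488 * 61.6 / 3600 = 25.4613 hrs


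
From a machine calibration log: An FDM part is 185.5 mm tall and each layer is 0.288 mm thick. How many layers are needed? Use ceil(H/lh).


Layers = ceil(185.5/0.288) = 645


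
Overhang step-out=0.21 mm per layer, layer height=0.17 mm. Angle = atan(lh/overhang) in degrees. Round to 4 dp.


angle = atan(0.17/0.21) = 38.991 degrees


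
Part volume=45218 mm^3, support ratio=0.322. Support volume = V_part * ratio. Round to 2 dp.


V_support = 45218 * 0.322 = 14560.2 mm^3


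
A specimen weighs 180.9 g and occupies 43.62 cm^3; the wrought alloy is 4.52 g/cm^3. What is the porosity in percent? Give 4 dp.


rho_part = 180.9 / 43.62 = 4.14718019 g/cm^3
Porosity = (1 - 4.14718019/4.52)*100 = 8.2482 %


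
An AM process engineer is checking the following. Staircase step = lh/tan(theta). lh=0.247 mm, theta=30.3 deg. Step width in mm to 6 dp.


step = 0.247 / tan(30.3) = 0.42269 mm


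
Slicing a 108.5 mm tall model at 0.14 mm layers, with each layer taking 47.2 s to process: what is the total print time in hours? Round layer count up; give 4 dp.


Layers = ceil(108.5/0.14) = 775
t = 775 * 47.2 / 3600 = 10.1611 hrs


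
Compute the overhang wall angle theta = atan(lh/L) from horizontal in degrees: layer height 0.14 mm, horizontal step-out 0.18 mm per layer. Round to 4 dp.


angle = atan(0.14/0.18) = 37.875 degrees


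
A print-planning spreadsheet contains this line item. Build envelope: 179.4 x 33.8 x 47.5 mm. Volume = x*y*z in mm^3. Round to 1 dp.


V = 179.4 * 33.8 * 47.5 = 288026.7 mm^3


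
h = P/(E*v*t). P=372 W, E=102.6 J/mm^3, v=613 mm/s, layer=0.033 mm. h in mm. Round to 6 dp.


h = 372 / (102.6*613*0.033) = 0.179234 mm


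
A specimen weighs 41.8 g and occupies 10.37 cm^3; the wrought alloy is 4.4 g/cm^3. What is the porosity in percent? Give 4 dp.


rho_part = 41.8 / 10.37 = 4.03085824 g/cm^3
Porosity = (1 - 4.03085824/4.4)*100 = 8.3896 %


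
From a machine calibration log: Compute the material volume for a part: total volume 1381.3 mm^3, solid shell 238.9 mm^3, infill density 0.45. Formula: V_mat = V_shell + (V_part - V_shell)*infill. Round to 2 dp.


V_infill = (1381.3 - 238.9) * 0.45 = 514.08
V_total = 238.9 + 514.08 = 752.98 mm^3


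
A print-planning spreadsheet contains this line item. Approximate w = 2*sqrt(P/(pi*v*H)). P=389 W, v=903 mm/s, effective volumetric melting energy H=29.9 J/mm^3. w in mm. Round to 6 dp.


w = 2*sqrt(389/(pi*903*29.9)) = 0.135441 mm


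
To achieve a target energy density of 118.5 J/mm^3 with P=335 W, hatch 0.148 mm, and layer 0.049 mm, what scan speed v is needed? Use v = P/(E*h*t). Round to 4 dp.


v = 335 / (118.5*0.148*0.049) = 389.8241 mm/s


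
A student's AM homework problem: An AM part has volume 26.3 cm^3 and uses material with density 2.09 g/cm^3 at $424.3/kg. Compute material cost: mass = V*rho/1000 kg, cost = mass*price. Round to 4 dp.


Mass = 26.3*2.09/1000 = 0.054967 kg
Cost = 0.054967 * 424.3 = 23.3225 $


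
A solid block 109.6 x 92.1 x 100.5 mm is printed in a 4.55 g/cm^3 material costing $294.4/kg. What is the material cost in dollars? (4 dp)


V = 109.6 * 92.1 * 100.5 = 1014463.08 mm^3 = 1014.46308 cm^3
Mass = 1014.46308 * 4.55 / 1000 = 4.61580701 kg
Cost = 4.61580701 * 294.4 = 1358.8936 $


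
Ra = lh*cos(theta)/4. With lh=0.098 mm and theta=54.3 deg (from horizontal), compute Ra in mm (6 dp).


Ra = 0.098 * cos(54.3) / 4 = 0.014297 mm


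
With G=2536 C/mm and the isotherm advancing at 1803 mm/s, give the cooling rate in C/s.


CR = 2536 * 1803 = 4572408 C/s


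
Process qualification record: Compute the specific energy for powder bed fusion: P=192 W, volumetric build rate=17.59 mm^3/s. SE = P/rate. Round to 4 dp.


SE = 192 / 17.59 = 10.9153 J/mm^3


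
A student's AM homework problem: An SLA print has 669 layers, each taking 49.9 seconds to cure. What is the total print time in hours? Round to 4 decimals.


t = 669 * 49.9 / 3600 = 9.2731 hrs


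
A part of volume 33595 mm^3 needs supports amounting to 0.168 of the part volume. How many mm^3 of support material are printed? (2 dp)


V_support = 33595 * 0.168 = 5643.96 mm^3


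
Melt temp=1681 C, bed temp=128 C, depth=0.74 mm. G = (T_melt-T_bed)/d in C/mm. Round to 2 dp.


G = (1681-128)/0.74 = 2098.65 C/mm


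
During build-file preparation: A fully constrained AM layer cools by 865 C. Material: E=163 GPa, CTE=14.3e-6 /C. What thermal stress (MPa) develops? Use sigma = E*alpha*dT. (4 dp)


sigma = 163*1000 * 14.3e-6 * 865 = 2016.2285 MPa


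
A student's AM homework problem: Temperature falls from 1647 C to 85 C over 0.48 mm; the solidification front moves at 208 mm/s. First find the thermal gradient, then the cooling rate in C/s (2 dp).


G = (1647-85)/0.48 = 3254.16666667 C/mm
CR = 3254.16666667 * 208 = 676866.67 C/s


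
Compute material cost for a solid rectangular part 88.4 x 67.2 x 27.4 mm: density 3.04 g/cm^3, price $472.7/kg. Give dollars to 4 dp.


V = 88.4 * 67.2 * 27.4 = 162769.152 mm^3 = 162.769152 cm^3
Mass = 162.769152 * 3.04 / 1000 = 0.49481822 kg
Cost = 0.49481822 * 472.7 = 233.9006 $


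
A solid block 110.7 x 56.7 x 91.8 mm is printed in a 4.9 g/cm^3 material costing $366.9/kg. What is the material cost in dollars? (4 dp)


V = 110.7 * 56.7 * 91.8 = 576200.142 mm^3 = 576.200142 cm^3
Mass = 576.200142 * 4.9 / 1000 = 2.8233807 kg
Cost = 2.8233807 * 366.9 = 1035.8984 $


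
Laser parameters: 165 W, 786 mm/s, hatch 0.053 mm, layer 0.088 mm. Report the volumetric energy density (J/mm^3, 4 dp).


E = 165 / (786*0.053*0.088) = 45.0094 J/mm^3


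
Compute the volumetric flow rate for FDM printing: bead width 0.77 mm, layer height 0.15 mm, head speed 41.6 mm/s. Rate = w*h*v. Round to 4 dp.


Rate = 0.77 * 0.15 * 41.6 = 4.8048 mm^3/s


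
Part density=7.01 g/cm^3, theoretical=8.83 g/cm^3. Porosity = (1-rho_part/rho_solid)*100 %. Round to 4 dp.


Porosity = (1-7.01/8.83)*100 = 20.6116 %


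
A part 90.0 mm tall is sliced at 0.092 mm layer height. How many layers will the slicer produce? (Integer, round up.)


Layers = ceil(90.0/0.092) = 979


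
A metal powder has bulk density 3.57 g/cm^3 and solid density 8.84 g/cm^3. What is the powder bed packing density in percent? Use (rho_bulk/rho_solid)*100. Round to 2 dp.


Packing = (3.57/8.84)*100 = 40.38 %


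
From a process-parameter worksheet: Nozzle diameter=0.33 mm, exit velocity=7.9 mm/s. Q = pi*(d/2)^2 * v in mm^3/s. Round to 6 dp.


A = pi*(0.33/2)^2 = 0.08552986 mm^2
Q = 0.08552986 * 7.9 = 0.675686 mm^3/s


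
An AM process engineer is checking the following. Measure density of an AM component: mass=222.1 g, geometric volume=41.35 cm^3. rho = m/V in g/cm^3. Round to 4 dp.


rho = 222.1 / 41.35 = 5.3712 g/cm^3


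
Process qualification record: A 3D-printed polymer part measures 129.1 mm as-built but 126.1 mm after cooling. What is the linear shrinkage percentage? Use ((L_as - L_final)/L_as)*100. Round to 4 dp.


Shrinkage = ((129.1-126.1)/129.1)*100 = 2.3238 %


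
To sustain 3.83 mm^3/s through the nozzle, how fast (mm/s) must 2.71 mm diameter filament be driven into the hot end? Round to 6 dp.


A = pi*(2.71/2)^2 = 5.768043
v = 3.83 / 5.768043 = 0.664003 mm/s


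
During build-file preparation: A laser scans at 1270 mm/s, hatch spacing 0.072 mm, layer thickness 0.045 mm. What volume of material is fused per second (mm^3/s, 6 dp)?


Rate = 1270 * 0.072 * 0.045 = 4.1148 mm^3/s


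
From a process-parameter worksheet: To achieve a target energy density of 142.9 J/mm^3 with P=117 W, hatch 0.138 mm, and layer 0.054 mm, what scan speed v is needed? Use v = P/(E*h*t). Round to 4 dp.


v = 117 / (142.9*0.138*0.054) = 109.8704 mm/s


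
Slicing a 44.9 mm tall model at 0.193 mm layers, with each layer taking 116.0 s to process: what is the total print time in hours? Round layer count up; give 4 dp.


Layers = ceil(44.9/0.193) = 233
t = 233 * 116.0 / 3600 = 7.5078 hrs


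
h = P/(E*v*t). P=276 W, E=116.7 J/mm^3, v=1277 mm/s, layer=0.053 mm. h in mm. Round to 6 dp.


h = 276 / (116.7*1277*0.053) = 0.034944 mm


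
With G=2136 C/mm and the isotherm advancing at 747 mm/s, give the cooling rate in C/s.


CR = 2136 * 747 = 1595592 C/s


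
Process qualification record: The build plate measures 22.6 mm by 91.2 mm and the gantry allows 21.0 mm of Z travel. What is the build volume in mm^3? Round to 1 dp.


V = 22.6 * 91.2 * 21.0 = 43283.5 mm^3


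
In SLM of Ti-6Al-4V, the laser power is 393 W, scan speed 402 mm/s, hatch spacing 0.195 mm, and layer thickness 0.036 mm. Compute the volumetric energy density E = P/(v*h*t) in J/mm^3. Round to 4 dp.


E = 393 / (402*0.195*0.036) = 139.261 J/mm^3


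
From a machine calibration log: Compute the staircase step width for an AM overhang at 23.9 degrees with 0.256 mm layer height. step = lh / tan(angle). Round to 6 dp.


step = 0.256 / tan(23.9) = 0.577697 mm


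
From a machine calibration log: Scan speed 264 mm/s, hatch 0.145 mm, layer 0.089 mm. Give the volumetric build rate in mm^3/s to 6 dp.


Rate = 264 * 0.145 * 0.089 = 3.40692 mm^3/s


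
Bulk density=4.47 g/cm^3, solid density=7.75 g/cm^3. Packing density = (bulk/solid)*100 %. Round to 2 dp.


Packing = (4.47/7.75)*100 = 57.68 %


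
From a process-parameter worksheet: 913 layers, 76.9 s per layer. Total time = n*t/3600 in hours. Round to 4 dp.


t = 913 * 76.9 / 3600 = 19.5027 hrs


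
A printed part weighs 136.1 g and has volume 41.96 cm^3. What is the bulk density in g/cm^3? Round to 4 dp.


rho = 136.1 / 41.96 = 3.2436 g/cm^3


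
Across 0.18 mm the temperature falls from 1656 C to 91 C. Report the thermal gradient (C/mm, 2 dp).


G = (1656-91)/0.18 = 8694.44 C/mm


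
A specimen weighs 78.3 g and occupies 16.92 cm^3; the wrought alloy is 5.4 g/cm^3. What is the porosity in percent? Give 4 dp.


rho_part = 78.3 / 16.92 = 4.62765957 g/cm^3
Porosity = (1 - 4.62765957/5.4)*100 = 14.3026 %


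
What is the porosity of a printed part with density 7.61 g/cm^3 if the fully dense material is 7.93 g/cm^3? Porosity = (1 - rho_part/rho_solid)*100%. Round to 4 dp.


Porosity = (1-7.61/7.93)*100 = 4.0353 %


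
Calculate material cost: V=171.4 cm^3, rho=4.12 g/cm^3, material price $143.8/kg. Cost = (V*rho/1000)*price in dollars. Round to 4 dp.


Mass = 171.4*4.12/1000 = 0.706168 kg
Cost = 0.706168 * 143.8 = 101.547 $


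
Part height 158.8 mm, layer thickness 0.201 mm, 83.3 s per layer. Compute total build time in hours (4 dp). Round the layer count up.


Layers = ceil(158.8/0.201) = 791
t = 791 * 83.3 / 3600 = 18.3029 hrs


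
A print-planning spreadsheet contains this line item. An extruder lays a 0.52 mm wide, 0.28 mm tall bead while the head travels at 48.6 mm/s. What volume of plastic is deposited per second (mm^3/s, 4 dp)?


Rate = 0.52 * 0.28 * 48.6 = 7.0762 mm^3/s


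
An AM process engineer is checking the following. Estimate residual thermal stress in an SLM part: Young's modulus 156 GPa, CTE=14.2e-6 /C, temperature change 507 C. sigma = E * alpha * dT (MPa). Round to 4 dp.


sigma = 156*1000 * 14.2e-6 * 507 = 1123.1064 MPa


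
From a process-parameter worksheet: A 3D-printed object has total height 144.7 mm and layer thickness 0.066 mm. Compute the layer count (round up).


Layers = ceil(144.7/0.066) = 2193


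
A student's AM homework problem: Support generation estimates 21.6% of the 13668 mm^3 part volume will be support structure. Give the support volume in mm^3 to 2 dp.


V_support = 13668 * 0.216 = 2952.29 mm^3


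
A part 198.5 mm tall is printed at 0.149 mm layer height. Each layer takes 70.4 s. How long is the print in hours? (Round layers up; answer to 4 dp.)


Layers = ceil(198.5/0.149) = 1333
t = 1333 * 70.4 / 3600 = 26.0676 hrs


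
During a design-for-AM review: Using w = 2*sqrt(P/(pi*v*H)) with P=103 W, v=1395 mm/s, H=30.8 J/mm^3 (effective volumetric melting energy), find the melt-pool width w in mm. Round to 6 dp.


w = 2*sqrt(103/(pi*1395*30.8)) = 0.055247 mm


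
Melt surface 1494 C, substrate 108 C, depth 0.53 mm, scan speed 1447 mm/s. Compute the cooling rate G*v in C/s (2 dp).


G = (1494-108)/0.53 = 2615.09433962 C/mm
CR = 2615.09433962 * 1447 = 3784041.51 C/s


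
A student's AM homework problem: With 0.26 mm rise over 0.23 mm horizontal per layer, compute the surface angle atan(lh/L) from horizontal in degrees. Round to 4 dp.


angle = atan(0.26/0.23) = 48.5035 degrees


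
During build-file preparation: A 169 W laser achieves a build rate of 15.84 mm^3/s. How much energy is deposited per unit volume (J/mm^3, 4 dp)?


SE = 169 / 15.84 = 10.6692 J/mm^3


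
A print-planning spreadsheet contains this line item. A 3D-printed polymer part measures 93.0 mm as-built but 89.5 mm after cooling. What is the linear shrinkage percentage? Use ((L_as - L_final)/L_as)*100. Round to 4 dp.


Shrinkage = ((93.0-89.5)/93.0)*100 = 3.7634 %


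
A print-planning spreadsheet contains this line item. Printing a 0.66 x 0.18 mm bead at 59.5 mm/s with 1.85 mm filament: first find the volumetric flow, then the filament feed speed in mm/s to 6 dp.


Q = 0.66 * 0.18 * 59.5 = 7.0686 mm^3/s
A_fil = pi*(1.85/2)^2 = 2.68802521 mm^2
v_feed = 7.0686 / 2.68802521 = 2.629663 mm/s


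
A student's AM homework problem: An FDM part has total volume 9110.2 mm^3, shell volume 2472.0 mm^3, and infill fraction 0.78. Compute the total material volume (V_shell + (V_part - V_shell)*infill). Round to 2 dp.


V_infill = (9110.2 - 2472.0) * 0.78 = 5177.8
V_total = 2472.0 + 5177.8 = 7649.8 mm^3


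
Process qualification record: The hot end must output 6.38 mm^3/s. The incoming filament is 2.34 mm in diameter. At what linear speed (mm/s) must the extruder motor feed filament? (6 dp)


A = pi*(2.34/2)^2 = 4.300526
v = 6.38 / 4.300526 = 1.483539 mm/s


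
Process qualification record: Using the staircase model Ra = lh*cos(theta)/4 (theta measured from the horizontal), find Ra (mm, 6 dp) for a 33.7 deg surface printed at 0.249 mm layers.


Ra = 0.249 * cos(33.7) / 4 = 0.051789 mm


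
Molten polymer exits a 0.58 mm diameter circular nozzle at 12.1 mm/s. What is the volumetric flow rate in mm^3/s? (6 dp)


A = pi*(0.58/2)^2 = 0.26420794 mm^2
Q = 0.26420794 * 12.1 = 3.196916 mm^3/s


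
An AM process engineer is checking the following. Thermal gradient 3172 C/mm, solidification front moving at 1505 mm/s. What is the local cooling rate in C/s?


CR = 3172 * 1505 = 4773860 C/s


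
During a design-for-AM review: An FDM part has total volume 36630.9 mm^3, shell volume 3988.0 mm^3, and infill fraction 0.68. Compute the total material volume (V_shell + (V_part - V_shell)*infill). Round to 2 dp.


V_infill = (36630.9 - 3988.0) * 0.68 = 22197.17
V_total = 3988.0 + 22197.17 = 26185.17 mm^3


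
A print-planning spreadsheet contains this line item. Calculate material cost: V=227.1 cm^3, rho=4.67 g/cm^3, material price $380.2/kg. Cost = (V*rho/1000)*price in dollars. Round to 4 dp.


Mass = 227.1*4.67/1000 = 1.060557 kg
Cost = 1.060557 * 380.2 = 403.2238 $


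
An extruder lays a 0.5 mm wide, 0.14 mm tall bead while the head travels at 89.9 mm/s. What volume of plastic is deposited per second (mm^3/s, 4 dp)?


Rate = 0.5 * 0.14 * 89.9 = 6.293 mm^3/s


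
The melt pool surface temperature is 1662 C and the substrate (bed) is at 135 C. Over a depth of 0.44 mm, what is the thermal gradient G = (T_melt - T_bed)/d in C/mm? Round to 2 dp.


G = (1662-135)/0.44 = 3470.45 C/mm


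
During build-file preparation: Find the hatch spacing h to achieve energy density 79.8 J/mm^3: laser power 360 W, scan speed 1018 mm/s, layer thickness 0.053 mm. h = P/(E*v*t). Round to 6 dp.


h = 360 / (79.8*1018*0.053) = 0.083613 mm


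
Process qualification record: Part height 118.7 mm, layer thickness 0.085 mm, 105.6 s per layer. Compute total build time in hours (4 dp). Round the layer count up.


Layers = ceil(118.7/0.085) = 1397
t = 1397 * 105.6 / 3600 = 40.9787 hrs


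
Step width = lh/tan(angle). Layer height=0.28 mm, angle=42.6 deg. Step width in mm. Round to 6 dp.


step = 0.28 / tan(42.6) = 0.304498 mm
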